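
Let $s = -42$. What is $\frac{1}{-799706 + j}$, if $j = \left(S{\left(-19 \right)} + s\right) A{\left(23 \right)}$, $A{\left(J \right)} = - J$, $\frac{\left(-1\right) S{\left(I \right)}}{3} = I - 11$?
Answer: $- \frac{1}{800810} \approx -1.2487 \cdot 10^{-6}$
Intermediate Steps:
$S{\left(I \right)} = 33 - 3 I$ ($S{\left(I \right)} = - 3 \left(I - 11\right) = - 3 \left(-11 + I\right) = 33 - 3 I$)
$j = -1104$ ($j = \left(\left(33 - -57\right) - 42\right) \left(\left(-1\right) 23\right) = \left(\left(33 + 57\right) - 42\right) \left(-23\right) = \left(90 - 42\right) \left(-23\right) = 48 \left(-23\right) = -1104$)
$\frac{1}{-799706 + j} = \frac{1}{-799706 - 1104} = \frac{1}{-800810} = - \frac{1}{800810}$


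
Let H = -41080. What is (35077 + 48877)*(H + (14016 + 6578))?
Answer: -1719881644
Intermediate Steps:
(35077 + 48877)*(H + (14016 + 6578)) = (35077 + 48877)*(-41080 + (14016 + 6578)) = 83954*(-41080 + 20594) = 83954*(-20486) = -1719881644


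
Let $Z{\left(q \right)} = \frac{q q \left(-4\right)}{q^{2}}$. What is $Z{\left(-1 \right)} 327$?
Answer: $-1308$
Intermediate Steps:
$Z{\left(q \right)} = -4$ ($Z{\left(q \right)} = \frac{q^{2} \left(-4\right)}{q^{2}} = \frac{\left(-4\right) q^{2}}{q^{2}} = -4$)
$Z{\left(-1 \right)} 327 = \left(-4\right) 327 = -1308$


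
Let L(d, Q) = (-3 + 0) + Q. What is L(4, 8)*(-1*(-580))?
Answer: 2900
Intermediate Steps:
L(d, Q) = -3 + Q
L(4, 8)*(-1*(-580)) = (-3 + 8)*(-1*(-580)) = 5*580 = 2900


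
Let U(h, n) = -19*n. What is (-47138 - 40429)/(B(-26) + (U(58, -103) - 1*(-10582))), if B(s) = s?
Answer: -29189/4171 ≈ -6.9981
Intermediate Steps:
(-47138 - 40429)/(B(-26) + (U(58, -103) - 1*(-10582))) = (-47138 - 40429)/(-26 + (-19*(-103) - 1*(-10582))) = -87567/(-26 + (1957 + 10582)) = -87567/(-26 + 12539) = -87567/12513 = -87567*1/12513 = -29189/4171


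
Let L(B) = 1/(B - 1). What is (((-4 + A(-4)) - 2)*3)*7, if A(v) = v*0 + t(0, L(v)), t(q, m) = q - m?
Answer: -609/5 ≈ -121.80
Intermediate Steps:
L(B) = 1/(-1 + B)
A(v) = -1/(-1 + v) (A(v) = v*0 + (0 - 1/(-1 + v)) = 0 - 1/(-1 + v) = -1/(-1 + v))
(((-4 + A(-4)) - 2)*3)*7 = (((-4 - 1/(-1 - 4)) - 2)*3)*7 = (((-4 - 1/(-5)) - 2)*3)*7 = (((-4 - 1*(-⅕)) - 2)*3)*7 = (((-4 + ⅕) - 2)*3)*7 = ((-19/5 - 2)*3)*7 = -29/5*3*7 = -87/5*7 = -609/5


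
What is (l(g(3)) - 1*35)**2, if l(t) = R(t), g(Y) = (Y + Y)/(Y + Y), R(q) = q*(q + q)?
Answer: 1089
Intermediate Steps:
R(q) = 2*q**2 (R(q) = q*(2*q) = 2*q**2)
g(Y) = 1 (g(Y) = (2*Y)/((2*Y)) = (2*Y)*(1/(2*Y)) = 1)
l(t) = 2*t**2
(l(g(3)) - 1*35)**2 = (2*1**2 - 1*35)**2 = (2*1 - 35)**2 = (2 - 35)**2 = (-33)**2 = 1089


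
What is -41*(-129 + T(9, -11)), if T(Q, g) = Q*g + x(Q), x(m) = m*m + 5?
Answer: 5822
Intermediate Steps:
x(m) = 5 + m² (x(m) = m² + 5 = 5 + m²)
T(Q, g) = 5 + Q² + Q*g (T(Q, g) = Q*g + (5 + Q²) = 5 + Q² + Q*g)
-41*(-129 + T(9, -11)) = -41*(-129 + (5 + 9² + 9*(-11))) = -41*(-129 + (5 + 81 - 99)) = -41*(-129 - 13) = -41*(-142) = 5822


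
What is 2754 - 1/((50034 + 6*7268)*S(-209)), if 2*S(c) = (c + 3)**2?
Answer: 5471911462823/1986895956 ≈ 2754.0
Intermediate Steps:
S(c) = (3 + c)**2/2 (S(c) = (c + 3)**2/2 = (3 + c)**2/2)
2754 - 1/((50034 + 6*7268)*S(-209)) = 2754 - 1/((50034 + 6*7268)*((3 - 209)**2/2)) = 2754 - 1/((50034 + 43608)*((1/2)*(-206)**2)) = 2754 - 1/(93642*((1/2)*42436)) = 2754 - 1/(93642*21218) = 2754 - 1*1/1986895956 = 2754 - 1/1986895956 = 5471911462823/1986895956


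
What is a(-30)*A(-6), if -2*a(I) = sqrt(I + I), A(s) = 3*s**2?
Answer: -108*I*sqrt(15) ≈ -418.28*I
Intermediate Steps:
a(I) = -sqrt(2)*sqrt(I)/2 (a(I) = -sqrt(I + I)/2 = -sqrt(2)*sqrt(I)/2)
a(-30)*A(-6) = (-sqrt(2)*sqrt(-30)/2)*(3*(-6)**2) = (-sqrt(2)*I*sqrt(30)/2)*(3*36) = -I*sqrt(15)*108 = -108*I*sqrt(15)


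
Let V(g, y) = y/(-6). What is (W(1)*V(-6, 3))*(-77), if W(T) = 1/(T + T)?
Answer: 77/4 ≈ 19.250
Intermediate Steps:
W(T) = 1/(2*T)
V(g, y) = -y/6 (V(g, y) = y*(-1/6) = -y/6)
(W(1)*V(-6, 3))*(-77) = (((1/2)/1)*(-1/6*3))*(-77) = (((1/2)*1)*(-1/2))*(-77) = ((1/2)*(-1/2))*(-77) = -1/4*(-77) = 77/4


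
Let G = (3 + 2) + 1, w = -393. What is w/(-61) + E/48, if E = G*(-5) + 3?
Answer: 5739/976 ≈ 5.8801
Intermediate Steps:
G = 6 (G = 5 + 1 = 6)
E = -27 (E = 6*(-5) + 3 = -30 + 3 = -27)
w/(-61) + E/48 = -393/(-61) - 27/48 = -393*(-1/61) - 27*1/48 = 393/61 - 9/16 = 5739/976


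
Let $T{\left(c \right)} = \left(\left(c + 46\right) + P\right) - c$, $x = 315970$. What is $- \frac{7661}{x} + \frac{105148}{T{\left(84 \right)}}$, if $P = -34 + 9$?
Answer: $\frac{33223452679}{6635370} \approx 5007.0$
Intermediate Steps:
$P = -25$
$T{\left(c \right)} = 21$ ($T{\left(c \right)} = \left(\left(c + 46\right) - 25\right) - c = \left(\left(46 + c\right) - 25\right) - c = \left(21 + c\right) - c = 21$)
$- \frac{7661}{x} + \frac{105148}{T{\left(84 \right)}} = - \frac{7661}{315970} + \frac{105148}{21} = \frac{33223452679}{6635370}$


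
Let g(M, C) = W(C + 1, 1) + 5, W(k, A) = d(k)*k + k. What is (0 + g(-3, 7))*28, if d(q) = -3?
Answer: -308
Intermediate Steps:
W(k, A) = -2*k (W(k, A) = -3*k + k = -2*k)
g(M, C) = 3 - 2*C (g(M, C) = -2*(C + 1) + 5 = -2*(1 + C) + 5 = (-2 - 2*C) + 5 = 3 - 2*C)
(0 + g(-3, 7))*28 = (0 + (3 - 2*7))*28 = (0 + (3 - 14))*28 = (0 - 11)*28 = -11*28 = -308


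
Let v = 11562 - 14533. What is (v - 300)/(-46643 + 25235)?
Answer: 3271/21408 ≈ 0.15279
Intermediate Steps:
v = -2971
(v - 300)/(-46643 + 25235) = (-2971 - 300)/(-46643 + 25235) = -3271/(-21408) = -3271*(-1/21408) = 3271/21408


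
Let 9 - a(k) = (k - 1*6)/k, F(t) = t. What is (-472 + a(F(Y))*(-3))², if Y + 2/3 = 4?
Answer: 6285049/25 ≈ 2.5140e+5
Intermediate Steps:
Y = 10/3 (Y = -⅔ + 4 = 10/3 ≈ 3.3333)
a(k) = 9 - (-6 + k)/k (a(k) = 9 - (k - 1*6)/k = 9 - (k - 6)/k = 9 - (-6 + k)/k)
(-472 + a(F(Y))*(-3))² = (-472 + (8 + 6/(10/3))*(-3))² = (-472 + (8 + 6*(3/10))*(-3))² = (-472 + (8 + 9/5)*(-3))² = (-472 + (49/5)*(-3))² = (-472 - 147/5)² = (-2507/5)² = 6285049/25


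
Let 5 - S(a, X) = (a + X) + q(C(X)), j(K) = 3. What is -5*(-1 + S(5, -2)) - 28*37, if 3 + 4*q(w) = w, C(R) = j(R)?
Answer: -1041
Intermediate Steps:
C(R) = 3
q(w) = -¾ + w/4
S(a, X) = 5 - X - a (S(a, X) = 5 - ((a + X) + (-¾ + (¼)*3)) = 5 - ((X + a) + (-¾ + ¾)) = 5 - ((X + a) + 0) = 5 - (X + a) = 5 + (-X - a) = 5 - X - a)
-5*(-1 + S(5, -2)) - 28*37 = -5*(-1 + (5 - 1*(-2) - 1*5)) - 28*37 = -5*(-1 + (5 + 2 - 5)) - 1036 = -5*(-1 + 2) - 1036 = -5*1 - 1036 = -5 - 1036 = -1041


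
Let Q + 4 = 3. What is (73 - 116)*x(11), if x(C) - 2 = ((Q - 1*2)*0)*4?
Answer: -86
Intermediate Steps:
Q = -1 (Q = -4 + 3 = -1)
x(C) = 2 (x(C) = 2 + ((-1 - 1*2)*0)*4 = 2 + ((-1 - 2)*0)*4 = 2 - 3*0*4 = 2 + 0*4 = 2 + 0 = 2)
(73 - 116)*x(11) = (73 - 116)*2 = -43*2 = -86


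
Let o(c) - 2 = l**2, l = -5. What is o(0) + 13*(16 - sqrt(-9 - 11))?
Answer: 235 - 26*I*sqrt(5) ≈ 235.0 - 58.138*I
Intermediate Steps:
o(c) = 27 (o(c) = 2 + (-5)**2 = 2 + 25 = 27)
o(0) + 13*(16 - sqrt(-9 - 11)) = 27 + 13*(16 - sqrt(-9 - 11)) = 27 + 13*(16 - sqrt(-20)) = 27 + 13*(16 - 2*I*sqrt(5)) = 27 + (208 - 26*I*sqrt(5)) = 235 - 26*I*sqrt(5)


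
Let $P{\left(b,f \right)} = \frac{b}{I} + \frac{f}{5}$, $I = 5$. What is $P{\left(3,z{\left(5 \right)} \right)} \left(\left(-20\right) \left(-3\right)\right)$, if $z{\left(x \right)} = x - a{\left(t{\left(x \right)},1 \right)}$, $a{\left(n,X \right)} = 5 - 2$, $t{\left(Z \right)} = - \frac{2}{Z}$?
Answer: $60$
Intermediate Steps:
$a{\left(n,X \right)} = 3$ ($a{\left(n,X \right)} = 5 - 2 = 3$)
$z{\left(x \right)} = -3 + x$ ($z{\left(x \right)} = x - 3 = -3 + x$)
$P{\left(b,f \right)} = \frac{b}{5} + \frac{f}{5}$
$P{\left(3,z{\left(5 \right)} \right)} \left(\left(-20\right) \left(-3\right)\right) = \left(\frac{1}{5} \cdot 3 + \frac{-3 + 5}{5}\right) \left(\left(-20\right) \left(-3\right)\right) = \left(\frac{3}{5} + \frac{1}{5} \cdot 2\right) 60 = \left(\frac{3}{5} + \frac{2}{5}\right) 60 = 1 \cdot 60 = 60$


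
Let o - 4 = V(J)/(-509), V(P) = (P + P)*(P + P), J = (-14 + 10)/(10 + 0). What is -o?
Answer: -50884/12725 ≈ -3.9987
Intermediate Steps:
J = -⅖ (J = -4/10 = -4*⅒ = -⅖ ≈ -0.40000)
V(P) = 4*P² (V(P) = (2*P)*(2*P) = 4*P²)
o = 50884/12725 (o = 4 + (4*(-⅖)²)/(-509) = 4 + (4*(4/25))*(-1/509) = 4 + (16/25)*(-1/509) = 4 - 16/12725 = 50884/12725 ≈ 3.9987)
-o = -1*50884/12725 = -50884/12725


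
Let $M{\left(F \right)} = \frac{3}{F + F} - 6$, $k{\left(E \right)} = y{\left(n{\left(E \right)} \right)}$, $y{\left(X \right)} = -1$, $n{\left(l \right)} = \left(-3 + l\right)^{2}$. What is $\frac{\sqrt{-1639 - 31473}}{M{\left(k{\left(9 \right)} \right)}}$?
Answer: $- \frac{4 i \sqrt{8278}}{15} \approx - 24.262 i$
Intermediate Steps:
$k{\left(E \right)} = -1$
$M{\left(F \right)} = -6 + \frac{3}{2 F}$ ($M{\left(F \right)} = \frac{3}{2 F} - 6 = -6 + \frac{3}{2 F}$)
$\frac{\sqrt{-1639 - 31473}}{M{\left(k{\left(9 \right)} \right)}} = \frac{\sqrt{-1639 - 31473}}{-6 + \frac{3}{2 \left(-1\right)}} = \frac{\sqrt{-33112}}{-6 + \frac{3}{2} \left(-1\right)} = \frac{2 i \sqrt{8278}}{-6 - \frac{3}{2}} = \frac{2 i \sqrt{8278}}{- \frac{15}{2}} = 2 i \sqrt{8278} \left(- \frac{2}{15}\right) = - \frac{4 i \sqrt{8278}}{15}$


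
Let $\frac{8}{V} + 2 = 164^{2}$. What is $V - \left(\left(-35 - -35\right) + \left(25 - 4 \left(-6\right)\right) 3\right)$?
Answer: $- \frac{1976705}{13447} \approx -147.0$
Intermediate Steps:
$V = \frac{4}{13447}$ ($V = \frac{8}{-2 + 164^{2}} = \frac{8}{-2 + 26896} = \frac{8}{26894} = 8 \cdot \frac{1}{26894} = \frac{4}{13447} \approx 0.00029746$)
$V - \left(\left(-35 - -35\right) + \left(25 - 4 \left(-6\right)\right) 3\right) = \frac{4}{13447} - \left(\left(-35 - -35\right) + \left(25 - 4 \left(-6\right)\right) 3\right) = \frac{4}{13447} - \left(\left(-35 + 35\right) + \left(25 - -24\right) 3\right) = \frac{4}{13447} - \left(0 + \left(25 + 24\right) 3\right) = \frac{4}{13447} - \left(0 + 49 \cdot 3\right) = \frac{4}{13447} - \left(0 + 147\right) = \frac{4}{13447} - 147 = - \frac{1976705}{13447}$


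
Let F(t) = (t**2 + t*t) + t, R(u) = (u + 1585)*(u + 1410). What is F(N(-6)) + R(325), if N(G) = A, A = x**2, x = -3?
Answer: 3314021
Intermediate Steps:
A = 9 (A = (-3)**2 = 9)
R(u) = (1410 + u)*(1585 + u) (R(u) = (1585 + u)*(1410 + u) = (1410 + u)*(1585 + u))
N(G) = 9
F(t) = t + 2*t**2 (F(t) = (t**2 + t**2) + t = 2*t**2 + t = t + 2*t**2)
F(N(-6)) + R(325) = 9*(1 + 2*9) + (2234850 + 325**2 + 2995*325) = 9*(1 + 18) + (2234850 + 105625 + 973375) = 9*19 + 3313850 = 171 + 3313850 = 3314021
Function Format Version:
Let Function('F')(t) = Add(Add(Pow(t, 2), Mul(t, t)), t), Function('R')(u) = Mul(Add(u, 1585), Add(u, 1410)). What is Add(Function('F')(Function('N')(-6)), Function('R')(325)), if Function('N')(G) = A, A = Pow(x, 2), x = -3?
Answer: 3314021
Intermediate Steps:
A = 9 (A = Pow(-3, 2) = 9)
Function('R')(u) = Mul(Add(1410, u), Add(1585, u)) (Function('R')(u) = Mul(Add(1585, u), Add(1410, u)) = Mul(Add(1410, u), Add(1585, u)))
Function('N')(G) = 9
Function('F')(t) = Add(t, Mul(2, Pow(t, 2))) (Function('F')(t) = Add(Add(Pow(t, 2), Pow(t, 2)), t) = Add(Mul(2, Pow(t, 2)), t) = Add(t, Mul(2, Pow(t, 2))))
Add(Function('F')(Function('N')(-6)), Function('R')(325)) = Add(Mul(9, Add(1, Mul(2, 9))), Add(2234850, Pow(325, 2), Mul(2995, 325))) = Add(Mul(9, Add(1, 18)), Add(2234850, 105625, 973375)) = Add(Mul(9, 19), 3313850) = Add(171, 3313850) = 3314021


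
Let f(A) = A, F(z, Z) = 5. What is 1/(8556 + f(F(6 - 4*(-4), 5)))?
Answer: 1/8561 ≈ 0.00011681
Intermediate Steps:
1/(8556 + f(F(6 - 4*(-4), 5))) = 1/(8556 + 5) = 1/8561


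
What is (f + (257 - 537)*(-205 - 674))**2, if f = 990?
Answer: 61063352100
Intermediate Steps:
(f + (257 - 537)*(-205 - 674))**2 = (990 + (257 - 537)*(-205 - 674))**2 = (990 - 280*(-879))**2 = (990 + 246120)**2 = 247110**2 = 61063352100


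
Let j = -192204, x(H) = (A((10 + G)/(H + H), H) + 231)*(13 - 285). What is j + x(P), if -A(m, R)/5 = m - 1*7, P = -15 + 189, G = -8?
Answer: -23015692/87 ≈ -2.6455e+5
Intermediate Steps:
P = 174
A(m, R) = 35 - 5*m (A(m, R) = -5*(m - 1*7) = -5*(m - 7) = -5*(-7 + m) = 35 - 5*m)
x(H) = -72352 + 1360/H (x(H) = ((35 - 5*(10 - 8)/(H + H)) + 231)*(13 - 285) = ((35 - 10/(2*H)) + 231)*(-272) = ((35 - 10*1/(2*H)) + 231)*(-272) = ((35 - 5/H) + 231)*(-272) = (266 - 5/H)*(-272) = -72352 + 1360/H)
j + x(P) = -192204 + (-72352 + 1360/174) = -192204 + (-72352 + 1360*(1/174)) = -192204 + (-72352 + 680/87) = -192204 - 6293944/87 = -23015692/87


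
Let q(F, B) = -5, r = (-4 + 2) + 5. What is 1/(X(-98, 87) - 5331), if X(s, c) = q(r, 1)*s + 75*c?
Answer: 1/1684 ≈ 0.00059382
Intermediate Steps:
r = 3 (r = -2 + 5 = 3)
X(s, c) = -5*s + 75*c
1/(X(-98, 87) - 5331) = 1/((-5*(-98) + 75*87) - 5331) = 1/((490 + 6525) - 5331) = 1/(7015 - 5331) = 1/1684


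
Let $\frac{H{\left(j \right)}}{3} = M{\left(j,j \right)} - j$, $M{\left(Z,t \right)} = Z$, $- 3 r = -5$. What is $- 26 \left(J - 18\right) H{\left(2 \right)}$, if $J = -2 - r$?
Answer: $0$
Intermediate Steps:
$r = \frac{5}{3}$ ($r = \left(- \frac{1}{3}\right) \left(-5\right) = \frac{5}{3} \approx 1.6667$)
$J = - \frac{11}{3}$ ($J = -2 - \frac{5}{3} = - \frac{11}{3} \approx -3.6667$)
$H{\left(j \right)} = 0$ ($H{\left(j \right)} = 3 \left(j - j\right) = 3 \cdot 0 = 0$)
$- 26 \left(J - 18\right) H{\left(2 \right)} = - 26 \left(- \frac{11}{3} - 18\right) 0 = \left(-26\right) \left(- \frac{65}{3}\right) 0 = \frac{1690}{3} \cdot 0 = 0$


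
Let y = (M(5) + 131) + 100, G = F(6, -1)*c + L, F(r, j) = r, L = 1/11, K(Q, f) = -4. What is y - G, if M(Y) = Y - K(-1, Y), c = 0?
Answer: 2639/11 ≈ 239.91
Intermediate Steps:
L = 1/11 ≈ 0.090909
M(Y) = 4 + Y (M(Y) = Y - 1*(-4) = Y + 4 = 4 + Y)
G = 1/11 (G = 6*0 + 1/11 = 0 + 1/11 = 1/11 ≈ 0.090909)
y = 240 (y = ((4 + 5) + 131) + 100 = (9 + 131) + 100 = 140 + 100 = 240)
y - G = 240 - 1*1/11 = 240 - 1/11 = 2639/11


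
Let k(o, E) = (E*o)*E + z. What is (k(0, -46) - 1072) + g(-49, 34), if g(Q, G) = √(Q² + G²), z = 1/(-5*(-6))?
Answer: -32159/30 + √3557 ≈ -1012.3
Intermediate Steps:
z = 1/30 ≈ 0.033333
g(Q, G) = √(G² + Q²)
k(o, E) = 1/30 + o*E² (k(o, E) = (E*o)*E + 1/30 = o*E² + 1/30 = 1/30 + o*E²)
(k(0, -46) - 1072) + g(-49, 34) = ((1/30 + 0*(-46)²) - 1072) + √(34² + (-49)²) = ((1/30 + 0*2116) - 1072) + √(1156 + 2401) = ((1/30 + 0) - 1072) + √3557 = (1/30 - 1072) + √3557 = -32159/30 + √3557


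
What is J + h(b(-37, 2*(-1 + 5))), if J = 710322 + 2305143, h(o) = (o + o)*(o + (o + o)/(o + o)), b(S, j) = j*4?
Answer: 3017577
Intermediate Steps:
b(S, j) = 4*j
h(o) = 2*o*(1 + o) (h(o) = (2*o)*(o + (2*o)/((2*o))) = (2*o)*(o + (2*o)*(1/(2*o))) = (2*o)*(o + 1) = (2*o)*(1 + o) = 2*o*(1 + o))
J = 3015465
J + h(b(-37, 2*(-1 + 5))) = 3015465 + 2*(4*(2*(-1 + 5)))*(1 + 4*(2*(-1 + 5))) = 3015465 + 2*(4*(2*4))*(1 + 4*(2*4)) = 3015465 + 2*(4*8)*(1 + 4*8) = 3015465 + 2*32*(1 + 32) = 3015465 + 2*32*33 = 3015465 + 2112 = 3017577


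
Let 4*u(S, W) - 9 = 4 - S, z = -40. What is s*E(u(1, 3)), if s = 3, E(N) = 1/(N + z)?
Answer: -3/37 ≈ -0.081081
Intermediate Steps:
u(S, W) = 13/4 - S/4 (u(S, W) = 9/4 + (4 - S)/4 = 9/4 + (1 - S/4) = 13/4 - S/4)
E(N) = 1/(-40 + N) (E(N) = 1/(N - 40) = 1/(-40 + N))
s*E(u(1, 3)) = 3/(-40 + (13/4 - ¼*1)) = 3/(-40 + (13/4 - ¼)) = 3/(-40 + 3) = 3/(-37) = 3*(-1/37) = -3/37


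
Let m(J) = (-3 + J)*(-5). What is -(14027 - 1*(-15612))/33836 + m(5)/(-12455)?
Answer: -73763077/84285476 ≈ -0.87516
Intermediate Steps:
m(J) = 15 - 5*J
-(14027 - 1*(-15612))/33836 + m(5)/(-12455) = -(14027 - 1*(-15612))/33836 + (15 - 5*5)/(-12455) = -(14027 + 15612)*(1/33836) + (15 - 25)*(-1/12455) = -1*29639*(1/33836) - 10*(-1/12455) = -29639*1/33836 + 2/2491 = -29639/33836 + 2/2491 = -73763077/84285476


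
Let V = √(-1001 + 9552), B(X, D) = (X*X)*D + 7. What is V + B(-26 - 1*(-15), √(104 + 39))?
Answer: 7 + √8551 + 121*√143 ≈ 1546.4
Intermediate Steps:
B(X, D) = 7 + D*X² (B(X, D) = X²*D + 7 = D*X² + 7 = 7 + D*X²)
V = √8551 ≈ 92.472
V + B(-26 - 1*(-15), √(104 + 39)) = √8551 + (7 + √(104 + 39)*(-26 - 1*(-15))²) = √8551 + (7 + √143*(-26 + 15)²) = √8551 + (7 + √143*(-11)²) = √8551 + (7 + √143*121) = √8551 + (7 + 121*√143) = 7 + √8551 + 121*√143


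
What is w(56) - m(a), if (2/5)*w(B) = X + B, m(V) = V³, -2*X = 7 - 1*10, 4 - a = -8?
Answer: -6337/4 ≈ -1584.3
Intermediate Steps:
a = 12 (a = 4 - 1*(-8) = 4 + 8 = 12)
X = 3/2 (X = -(7 - 1*10)/2 = -(7 - 10)/2 = -½*(-3) = 3/2 ≈ 1.5000)
w(B) = 15/4 + 5*B/2 (w(B) = 5*(3/2 + B)/2 = 15/4 + 5*B/2)
w(56) - m(a) = (15/4 + (5/2)*56) - 1*12³ = (15/4 + 140) - 1*1728 = 575/4 - 1728 = -6337/4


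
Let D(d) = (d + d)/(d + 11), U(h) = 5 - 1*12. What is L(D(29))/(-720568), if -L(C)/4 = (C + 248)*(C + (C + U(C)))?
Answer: -204549/36028400 ≈ -0.0056774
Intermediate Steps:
U(h) = -7 (U(h) = 5 - 12 = -7)
D(d) = 2*d/(11 + d) (D(d) = (2*d)/(11 + d) = 2*d/(11 + d))
L(C) = -4*(-7 + 2*C)*(248 + C) (L(C) = -4*(C + 248)*(C + (C - 7)) = -4*(248 + C)*(C + (-7 + C)) = -4*(248 + C)*(-7 + 2*C) = -4*(-7 + 2*C)*(248 + C))
L(D(29))/(-720568) = (6944 - 3912*29/(11 + 29) - 8*3364/(11 + 29)²)/(-720568) = (6944 - 3912*29/40 - 8*(2*29/40)²)*(-1/720568) = (6944 - 3912*29/40 - 8*(2*29*(1/40))²)*(-1/720568) = (6944 - 1956*29/20 - 8*(29/20)²)*(-1/720568) = (6944 - 14181/5 - 8*841/400)*(-1/720568) = (6944 - 14181/5 - 841/50)*(-1/720568) = (204549/50)*(-1/720568) = -204549/36028400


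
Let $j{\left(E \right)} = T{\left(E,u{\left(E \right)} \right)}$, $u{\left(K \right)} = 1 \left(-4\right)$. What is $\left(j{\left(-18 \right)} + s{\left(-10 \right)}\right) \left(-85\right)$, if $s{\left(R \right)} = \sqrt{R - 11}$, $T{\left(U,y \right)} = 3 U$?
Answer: $4590 - 85 i \sqrt{21} \approx 4590.0 - 389.52 i$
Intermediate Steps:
$u{\left(K \right)} = -4$
$s{\left(R \right)} = \sqrt{-11 + R}$
$j{\left(E \right)} = 3 E$
$\left(j{\left(-18 \right)} + s{\left(-10 \right)}\right) \left(-85\right) = \left(3 \left(-18\right) + \sqrt{-11 - 10}\right) \left(-85\right) = \left(-54 + \sqrt{-21}\right) \left(-85\right) = \left(-54 + i \sqrt{21}\right) \left(-85\right) = 4590 - 85 i \sqrt{21}$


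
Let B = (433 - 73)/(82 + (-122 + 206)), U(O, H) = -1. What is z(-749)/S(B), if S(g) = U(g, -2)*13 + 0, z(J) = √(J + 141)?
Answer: -4*I*√38/13 ≈ -1.8967*I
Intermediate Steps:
z(J) = √(141 + J)
B = 180/83 (B = 360/(82 + 84) = 360/166 = 360*(1/166) = 180/83 ≈ 2.1687)
S(g) = -13 (S(g) = -1*13 + 0 = -13 + 0 = -13)
z(-749)/S(B) = √(141 - 749)/(-13) = √(-608)*(-1/13) = (4*I*√38)*(-1/13) = -4*I*√38/13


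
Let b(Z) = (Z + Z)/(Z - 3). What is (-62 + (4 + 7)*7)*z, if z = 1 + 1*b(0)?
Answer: 15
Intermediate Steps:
b(Z) = 2*Z/(-3 + Z) (b(Z) = (2*Z)/(-3 + Z) = 2*Z/(-3 + Z))
z = 1 (z = 1 + 1*(2*0/(-3 + 0)) = 1 + 1*(2*0/(-3)) = 1 + 1*(2*0*(-⅓)) = 1 + 1*0 = 1 + 0 = 1)
(-62 + (4 + 7)*7)*z = (-62 + (4 + 7)*7)*1 = (-62 + 11*7)*1 = (-62 + 77)*1 = 15*1 = 15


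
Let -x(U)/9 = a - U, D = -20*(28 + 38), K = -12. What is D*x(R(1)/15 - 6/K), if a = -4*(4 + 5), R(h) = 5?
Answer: -437580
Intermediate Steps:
a = -36 (a = -4*9 = -36)
D = -1320 (D = -20*66 = -1320)
x(U) = 324 + 9*U (x(U) = -9*(-36 - U) = 324 + 9*U)
D*x(R(1)/15 - 6/K) = -1320*(324 + 9*(5/15 - 6/(-12))) = -1320*(324 + 9*(5*(1/15) - 6*(-1/12))) = -1320*(324 + 9*(⅓ + ½)) = -1320*(324 + 9*(⅚)) = -1320*(324 + 15/2) = -1320*663/2 = -437580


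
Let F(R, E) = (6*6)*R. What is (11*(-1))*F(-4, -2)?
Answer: 1584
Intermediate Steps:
F(R, E) = 36*R
(11*(-1))*F(-4, -2) = (11*(-1))*(36*(-4)) = -11*(-144) = 1584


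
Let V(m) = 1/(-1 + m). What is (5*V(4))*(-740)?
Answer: -3700/3 ≈ -1233.3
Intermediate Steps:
(5*V(4))*(-740) = (5/(-1 + 4))*(-740) = (5/3)*(-740) = -3700/3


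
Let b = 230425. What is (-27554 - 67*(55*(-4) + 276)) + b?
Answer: 199119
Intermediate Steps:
(-27554 - 67*(55*(-4) + 276)) + b = (-27554 - 67*(55*(-4) + 276)) + 230425 = (-27554 - 67*(-220 + 276)) + 230425 = (-27554 - 67*56) + 230425 = (-27554 - 3752) + 230425 = -31306 + 230425 = 199119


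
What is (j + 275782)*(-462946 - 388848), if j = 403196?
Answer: -578349386532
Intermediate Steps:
(j + 275782)*(-462946 - 388848) = (403196 + 275782)*(-462946 - 388848) = 678978*(-851794) = -578349386532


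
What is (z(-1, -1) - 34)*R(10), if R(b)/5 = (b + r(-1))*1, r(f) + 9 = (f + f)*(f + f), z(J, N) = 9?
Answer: -625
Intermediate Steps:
r(f) = -9 + 4*f**2 (r(f) = -9 + (f + f)*(f + f) = -9 + (2*f)*(2*f) = -9 + 4*f**2)
R(b) = -25 + 5*b (R(b) = 5*((b + (-9 + 4*(-1)**2))*1) = 5*((b + (-9 + 4*1))*1) = 5*((b + (-9 + 4))*1) = 5*((b - 5)*1) = 5*((-5 + b)*1) = 5*(-5 + b) = -25 + 5*b)
(z(-1, -1) - 34)*R(10) = (9 - 34)*(-25 + 5*10) = -25*(-25 + 50) = -25*25 = -625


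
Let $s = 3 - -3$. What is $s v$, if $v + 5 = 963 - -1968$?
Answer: $17556$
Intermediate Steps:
$s = 6$ ($s = 3 + 3 = 6$)
$v = 2926$ ($v = -5 + \left(963 - -1968\right) = -5 + \left(963 + 1968\right) = -5 + 2931 = 2926$)
$s v = 6 \cdot 2926 = 17556$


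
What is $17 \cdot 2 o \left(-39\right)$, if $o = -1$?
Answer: $1326$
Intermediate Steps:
$17 \cdot 2 o \left(-39\right) = 17 \cdot 2 \left(-1\right) \left(-39\right) = 17 \left(-2\right) \left(-39\right) = \left(-34\right) \left(-39\right) = 1326$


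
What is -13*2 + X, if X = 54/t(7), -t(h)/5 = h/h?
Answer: -184/5 ≈ -36.800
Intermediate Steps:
t(h) = -5 (t(h) = -5*h/h = -5*1 = -5)
X = -54/5 (X = 54/(-5) = 54*(-1/5) = -54/5 ≈ -10.800)
-13*2 + X = -13*2 - 54/5 = -26 - 54/5 = -184/5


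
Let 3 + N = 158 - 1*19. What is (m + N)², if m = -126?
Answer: 100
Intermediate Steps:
N = 136 (N = -3 + (158 - 1*19) = -3 + (158 - 19) = -3 + 139 = 136)
(m + N)² = (-126 + 136)² = 10² = 100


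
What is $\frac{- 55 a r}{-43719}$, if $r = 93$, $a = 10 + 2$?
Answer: $\frac{20460}{14573} \approx 1.404$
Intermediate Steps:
$a = 12$
$\frac{- 55 a r}{-43719} = \frac{\left(-55\right) 12 \cdot 93}{-43719} = \left(-660\right) 93 \left(- \frac{1}{43719}\right) = \left(-61380\right) \left(- \frac{1}{43719}\right) = \frac{20460}{14573}$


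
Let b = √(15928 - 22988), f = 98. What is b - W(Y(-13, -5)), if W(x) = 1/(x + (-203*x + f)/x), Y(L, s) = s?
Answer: 5/1138 + 2*I*√1765 ≈ 0.0043937 + 84.024*I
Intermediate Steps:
b = 2*I*√1765 (b = √(-7060) = 2*I*√1765 ≈ 84.024*I)
W(x) = 1/(x + (98 - 203*x)/x) (W(x) = 1/(x + (-203*x + 98)/x) = 1/(x + (98 - 203*x)/x))
b - W(Y(-13, -5)) = 2*I*√1765 - (-5)/(98 + (-5)² - 203*(-5)) = 2*I*√1765 - (-5)/(98 + 25 + 1015) = 2*I*√1765 - (-5)/1138 = 2*I*√1765 - 1*(-5/1138) = 2*I*√1765 + 5/1138 = 5/1138 + 2*I*√1765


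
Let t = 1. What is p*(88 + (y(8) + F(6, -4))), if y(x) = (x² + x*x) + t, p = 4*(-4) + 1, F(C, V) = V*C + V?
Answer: -2835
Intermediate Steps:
F(C, V) = V + C*V (F(C, V) = C*V + V = V + C*V)
p = -15 (p = -16 + 1 = -15)
y(x) = 1 + 2*x² (y(x) = (x² + x*x) + 1 = (x² + x²) + 1 = 2*x² + 1 = 1 + 2*x²)
p*(88 + (y(8) + F(6, -4))) = -15*(88 + ((1 + 2*8²) - 4*(1 + 6))) = -15*(88 + ((1 + 2*64) - 4*7)) = -15*(88 + ((1 + 128) - 28)) = -15*(88 + (129 - 28)) = -15*(88 + 101) = -15*189 = -2835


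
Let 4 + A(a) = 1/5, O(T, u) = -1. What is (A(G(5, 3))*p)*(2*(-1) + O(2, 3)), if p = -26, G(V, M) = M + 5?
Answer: -1482/5 ≈ -296.40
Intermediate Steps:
G(V, M) = 5 + M
A(a) = -19/5 (A(a) = -4 + 1/5 = -4 + ⅕ = -19/5)
(A(G(5, 3))*p)*(2*(-1) + O(2, 3)) = (-19/5*(-26))*(2*(-1) - 1) = 494*(-2 - 1)/5 = (494/5)*(-3) = -1482/5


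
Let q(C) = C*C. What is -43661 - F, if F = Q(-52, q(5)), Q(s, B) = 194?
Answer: -43855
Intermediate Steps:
q(C) = C²
F = 194
-43661 - F = -43661 - 1*194 = -43661 - 194 = -43855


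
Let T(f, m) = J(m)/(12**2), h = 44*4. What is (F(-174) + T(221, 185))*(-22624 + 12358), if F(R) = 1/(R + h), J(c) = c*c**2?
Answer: -10833533567/24 ≈ -4.5140e+8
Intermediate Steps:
h = 176
J(c) = c**3
T(f, m) = m**3/144 (T(f, m) = m**3/(12**2) = m**3/144)
F(R) = 1/(176 + R) (F(R) = 1/(R + 176) = 1/(176 + R))
(F(-174) + T(221, 185))*(-22624 + 12358) = (1/(176 - 174) + (1/144)*185**3)*(-22624 + 12358) = (1/2 + (1/144)*6331625)*(-10266) = (1/2 + 6331625/144)*(-10266) = (6331697/144)*(-10266) = -10833533567/24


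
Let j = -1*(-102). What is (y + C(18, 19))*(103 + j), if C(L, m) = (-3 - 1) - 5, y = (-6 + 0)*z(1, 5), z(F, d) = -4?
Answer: 3075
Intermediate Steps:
j = 102
y = 24 (y = (-6 + 0)*(-4) = -6*(-4) = 24)
C(L, m) = -9 (C(L, m) = -4 - 5 = -9)
(y + C(18, 19))*(103 + j) = (24 - 9)*(103 + 102) = 15*205 = 3075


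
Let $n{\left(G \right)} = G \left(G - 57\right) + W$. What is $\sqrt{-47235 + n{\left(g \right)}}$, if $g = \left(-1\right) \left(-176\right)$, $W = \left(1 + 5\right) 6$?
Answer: $i \sqrt{26255} \approx 162.03 i$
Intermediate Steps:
$W = 36$ ($W = 6 \cdot 6 = 36$)
$g = 176$
$n{\left(G \right)} = 36 + G \left(-57 + G\right)$ ($n{\left(G \right)} = G \left(G - 57\right) + 36 = G \left(-57 + G\right) + 36 = 36 + G \left(-57 + G\right)$)
$\sqrt{-47235 + n{\left(g \right)}} = \sqrt{-47235 + \left(36 + 176^{2} - 10032\right)} = \sqrt{-47235 + \left(36 + 30976 - 10032\right)} = \sqrt{-47235 + 20980} = \sqrt{-26255} = i \sqrt{26255}$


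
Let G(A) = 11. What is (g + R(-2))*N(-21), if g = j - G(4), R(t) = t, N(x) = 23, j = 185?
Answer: 3956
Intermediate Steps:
g = 174 (g = 185 - 1*11 = 185 - 11 = 174)
(g + R(-2))*N(-21) = (174 - 2)*23 = 172*23 = 3956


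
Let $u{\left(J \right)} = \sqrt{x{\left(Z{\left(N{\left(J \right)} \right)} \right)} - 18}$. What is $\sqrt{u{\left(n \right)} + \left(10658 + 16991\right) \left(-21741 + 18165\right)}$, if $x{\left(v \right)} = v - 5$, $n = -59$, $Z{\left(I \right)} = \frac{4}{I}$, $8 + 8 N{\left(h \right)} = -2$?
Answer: $\frac{\sqrt{-2471820600 + 5 i \sqrt{655}}}{5} \approx 0.00025738 + 9943.5 i$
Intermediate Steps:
$N{\left(h \right)} = - \frac{5}{4}$ ($N{\left(h \right)} = -1 + \frac{1}{8} \left(-2\right) = -1 - \frac{1}{4} = - \frac{5}{4}$)
$x{\left(v \right)} = -5 + v$
$u{\left(J \right)} = \frac{i \sqrt{655}}{5}$ ($u{\left(J \right)} = \sqrt{\left(-5 + \frac{4}{- \frac{5}{4}}\right) - 18} = \sqrt{\left(-5 + 4 \left(- \frac{4}{5}\right)\right) - 18} = \sqrt{\left(-5 - \frac{16}{5}\right) - 18} = \sqrt{- \frac{41}{5} - 18} = \sqrt{- \frac{131}{5}} = \frac{i \sqrt{655}}{5}$)
$\sqrt{u{\left(n \right)} + \left(10658 + 16991\right) \left(-21741 + 18165\right)} = \sqrt{\frac{i \sqrt{655}}{5} + \left(10658 + 16991\right) \left(-21741 + 18165\right)} = \sqrt{\frac{i \sqrt{655}}{5} + 27649 \left(-3576\right)} = \sqrt{\frac{i \sqrt{655}}{5} - 98872824} = \sqrt{-98872824 + \frac{i \sqrt{655}}{5}}$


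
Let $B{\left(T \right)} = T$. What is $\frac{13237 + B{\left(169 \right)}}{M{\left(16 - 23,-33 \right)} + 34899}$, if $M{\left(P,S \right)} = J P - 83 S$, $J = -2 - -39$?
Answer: $\frac{13406}{37379} \approx 0.35865$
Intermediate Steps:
$J = 37$ ($J = -2 + 39 = 37$)
$M{\left(P,S \right)} = - 83 S + 37 P$ ($M{\left(P,S \right)} = 37 P - 83 S = - 83 S + 37 P$)
$\frac{13237 + B{\left(169 \right)}}{M{\left(16 - 23,-33 \right)} + 34899} = \frac{13237 + 169}{\left(\left(-83\right) \left(-33\right) + 37 \left(16 - 23\right)\right) + 34899} = \frac{13406}{\left(2739 + 37 \left(-7\right)\right) + 34899} = \frac{13406}{\left(2739 - 259\right) + 34899} = \frac{13406}{2480 + 34899} = \frac{13406}{37379}$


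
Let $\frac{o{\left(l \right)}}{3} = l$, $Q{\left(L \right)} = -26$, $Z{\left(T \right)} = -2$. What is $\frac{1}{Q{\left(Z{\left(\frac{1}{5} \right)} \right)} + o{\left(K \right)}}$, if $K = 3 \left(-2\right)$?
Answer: $- \frac{1}{44} \approx -0.022727$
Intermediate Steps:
$K = -6$
$o{\left(l \right)} = 3 l$
$\frac{1}{Q{\left(Z{\left(\frac{1}{5} \right)} \right)} + o{\left(K \right)}} = \frac{1}{-26 + 3 \left(-6\right)} = \frac{1}{-26 - 18} = \frac{1}{-44} = - \frac{1}{44}$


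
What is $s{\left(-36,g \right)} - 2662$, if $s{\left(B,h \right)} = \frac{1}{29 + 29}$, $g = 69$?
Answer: $- \frac{154395}{58} \approx -2662.0$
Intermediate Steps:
$s{\left(B,h \right)} = \frac{1}{58}$
$s{\left(-36,g \right)} - 2662 = \frac{1}{58} - 2662 = - \frac{154395}{58}$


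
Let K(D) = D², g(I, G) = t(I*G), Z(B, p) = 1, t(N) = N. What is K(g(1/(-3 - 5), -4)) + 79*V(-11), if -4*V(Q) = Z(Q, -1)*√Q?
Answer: ¼ - 79*I*√11/4 ≈ 0.25 - 65.503*I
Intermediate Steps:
g(I, G) = G*I (g(I, G) = I*G = G*I)
V(Q) = -√Q/4
K(g(1/(-3 - 5), -4)) + 79*V(-11) = (-4/(-3 - 5))² + 79*(-I*√11/4) = (-4/(-8))² + 79*(-I*√11/4) = (-4*(-⅛))² + 79*(-I*√11/4) = (½)² - 79*I*√11/4 = ¼ - 79*I*√11/4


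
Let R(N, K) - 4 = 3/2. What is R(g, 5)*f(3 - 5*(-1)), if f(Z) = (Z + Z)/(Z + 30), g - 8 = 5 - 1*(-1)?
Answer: 44/19 ≈ 2.3158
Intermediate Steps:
g = 14 (g = 8 + (5 - 1*(-1)) = 8 + (5 + 1) = 8 + 6 = 14)
R(N, K) = 11/2 (R(N, K) = 4 + 3/2 = 11/2)
f(Z) = 2*Z/(30 + Z) (f(Z) = (2*Z)/(30 + Z) = 2*Z/(30 + Z))
R(g, 5)*f(3 - 5*(-1)) = 11*(2*(3 - 5*(-1))/(30 + (3 - 5*(-1))))/2 = 11*(2*(3 + 5)/(30 + (3 + 5)))/2 = 11*(2*8/(30 + 8))/2 = 11*(2*8/38)/2 = 11*(2*8*(1/38))/2 = (11/2)*(8/19) = 44/19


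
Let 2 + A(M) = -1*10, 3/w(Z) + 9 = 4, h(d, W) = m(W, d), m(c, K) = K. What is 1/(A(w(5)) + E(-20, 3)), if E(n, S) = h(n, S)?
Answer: -1/32 ≈ -0.031250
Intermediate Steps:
h(d, W) = d
E(n, S) = n
w(Z) = -⅗ (w(Z) = 3/(-9 + 4) = 3/(-5) = 3*(-⅕) = -⅗)
A(M) = -12 (A(M) = -2 - 1*10 = -2 - 10 = -12)
1/(A(w(5)) + E(-20, 3)) = 1/(-12 - 20) = 1/(-32) = -1/32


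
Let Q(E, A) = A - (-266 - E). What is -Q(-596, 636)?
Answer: -306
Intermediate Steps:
Q(E, A) = 266 + A + E (Q(E, A) = A + (266 + E) = 266 + A + E)
-Q(-596, 636) = -(266 + 636 - 596) = -1*306 = -306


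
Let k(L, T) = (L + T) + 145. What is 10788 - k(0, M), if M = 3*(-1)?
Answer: 10646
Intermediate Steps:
M = -3
k(L, T) = 145 + L + T
10788 - k(0, M) = 10788 - (145 + 0 - 3) = 10788 - 1*142 = 10788 - 142 = 10646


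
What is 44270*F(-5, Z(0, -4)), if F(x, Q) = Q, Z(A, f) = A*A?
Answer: 0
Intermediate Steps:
Z(A, f) = A**2
44270*F(-5, Z(0, -4)) = 44270*0**2 = 44270*0 = 0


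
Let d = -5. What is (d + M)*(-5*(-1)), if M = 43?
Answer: 190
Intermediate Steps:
(d + M)*(-5*(-1)) = (-5 + 43)*(-5*(-1)) = 38*5 = 190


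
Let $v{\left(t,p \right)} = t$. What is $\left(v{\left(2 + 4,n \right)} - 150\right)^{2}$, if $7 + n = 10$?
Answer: $20736$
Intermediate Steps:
$n = 3$ ($n = -7 + 10 = 3$)
$\left(v{\left(2 + 4,n \right)} - 150\right)^{2} = \left(\left(2 + 4\right) - 150\right)^{2} = \left(6 - 150\right)^{2} = \left(-144\right)^{2} = 20736$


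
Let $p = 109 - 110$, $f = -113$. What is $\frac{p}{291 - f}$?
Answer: $- \frac{1}{404} \approx -0.0024752$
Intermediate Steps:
$p = -1$ ($p = 109 - 110 = -1$)
$\frac{p}{291 - f} = - \frac{1}{291 - -113} = - \frac{1}{291 + 113} = - \frac{1}{404}$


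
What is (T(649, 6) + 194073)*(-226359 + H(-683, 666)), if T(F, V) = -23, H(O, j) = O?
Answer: -44057500100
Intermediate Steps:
(T(649, 6) + 194073)*(-226359 + H(-683, 666)) = (-23 + 194073)*(-226359 - 683) = 194050*(-227042) = -44057500100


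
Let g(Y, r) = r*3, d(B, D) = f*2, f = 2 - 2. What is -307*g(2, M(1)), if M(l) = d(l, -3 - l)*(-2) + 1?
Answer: -921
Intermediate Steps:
f = 0
d(B, D) = 0 (d(B, D) = 0*2 = 0)
M(l) = 1 (M(l) = 0*(-2) + 1 = 0 + 1 = 1)
g(Y, r) = 3*r
-307*g(2, M(1)) = -921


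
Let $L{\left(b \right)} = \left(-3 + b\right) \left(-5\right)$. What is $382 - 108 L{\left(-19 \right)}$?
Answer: $-11498$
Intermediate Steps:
$L{\left(b \right)} = 15 - 5 b$
$382 - 108 L{\left(-19 \right)} = 382 - 108 \left(15 - -95\right) = 382 - 108 \left(15 + 95\right) = 382 - 11880 = -11498$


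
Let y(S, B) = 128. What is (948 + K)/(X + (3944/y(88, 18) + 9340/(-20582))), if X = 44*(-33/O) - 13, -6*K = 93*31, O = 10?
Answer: -384883400/105249181 ≈ -3.6569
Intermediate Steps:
K = -961/2 (K = -31*31/2 = -⅙*2883 = -961/2 ≈ -480.50)
X = -791/5 (X = 44*(-33/10) - 13 = -726/5 - 13 = -791/5 ≈ -158.20)
(948 + K)/(X + (3944/y(88, 18) + 9340/(-20582))) = (948 - 961/2)/(-791/5 + (3944/128 + 9340/(-20582))) = 935/(2*(-791/5 + (3944*(1/128) + 9340*(-1/20582)))) = 935/(2*(-791/5 + (493/16 - 4670/10291))) = 935/(2*(-791/5 + 4998743/164656)) = 935/(2*(-105249181/823280)) = (935/2)*(-823280/105249181) = -384883400/105249181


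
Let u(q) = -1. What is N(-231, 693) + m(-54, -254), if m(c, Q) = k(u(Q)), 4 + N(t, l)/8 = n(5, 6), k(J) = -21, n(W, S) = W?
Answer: -13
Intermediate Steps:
N(t, l) = 8 (N(t, l) = -32 + 8*5 = -32 + 40 = 8)
m(c, Q) = -21
N(-231, 693) + m(-54, -254) = 8 - 21 = -13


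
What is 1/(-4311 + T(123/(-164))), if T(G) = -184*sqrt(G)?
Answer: I/(-4311*I + 92*sqrt(3)) ≈ -0.00023165 + 8.5625e-6*I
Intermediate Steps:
1/(-4311 + T(123/(-164))) = 1/(-4311 - 184*sqrt(123)*(I*sqrt(41)/82)) = 1/(-4311 - 184*I*sqrt(3)/2) = 1/(-4311 - 92*I*sqrt(3))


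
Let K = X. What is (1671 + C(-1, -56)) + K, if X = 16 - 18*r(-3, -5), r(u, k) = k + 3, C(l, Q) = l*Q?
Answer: 1779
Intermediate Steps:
C(l, Q) = Q*l
r(u, k) = 3 + k
X = 52 (X = 16 - 18*(3 - 5) = 16 - 18*(-2) = 16 + 36 = 52)
K = 52
(1671 + C(-1, -56)) + K = (1671 - 56*(-1)) + 52 = (1671 + 56) + 52 = 1727 + 52 = 1779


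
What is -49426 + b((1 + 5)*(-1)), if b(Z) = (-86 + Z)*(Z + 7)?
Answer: -49518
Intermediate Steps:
b(Z) = (-86 + Z)*(7 + Z)
-49426 + b((1 + 5)*(-1)) = -49426 + (-602 + ((1 + 5)*(-1))**2 - 79*(1 + 5)*(-1)) = -49426 + (-602 + (6*(-1))**2 - 474*(-1)) = -49426 + (-602 + (-6)**2 - 79*(-6)) = -49426 + (-602 + 36 + 474) = -49426 - 92 = -49518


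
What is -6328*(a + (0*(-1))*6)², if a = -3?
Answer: -56952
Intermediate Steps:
-6328*(a + (0*(-1))*6)² = -6328*(-3 + (0*(-1))*6)² = -6328*(-3 + 0*6)² = -6328*(-3 + 0)² = -6328*(-3)² = -6328*9 = -56952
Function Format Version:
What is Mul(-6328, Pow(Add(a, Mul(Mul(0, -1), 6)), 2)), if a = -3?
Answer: -56952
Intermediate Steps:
Mul(-6328, Pow(Add(a, Mul(Mul(0, -1), 6)), 2)) = Mul(-6328, Pow(Add(-3, Mul(Mul(0, -1), 6)), 2)) = Mul(-6328, Pow(Add(-3, Mul(0, 6)), 2)) = Mul(-6328, Pow(Add(-3, 0), 2)) = Mul(-6328, Pow(-3, 2)) = Mul(-6328, 9) = -56952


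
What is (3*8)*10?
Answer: 240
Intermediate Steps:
(3*8)*10 = 24*10 = 240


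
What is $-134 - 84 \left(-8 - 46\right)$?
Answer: $4402$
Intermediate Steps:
$-134 - 84 \left(-8 - 46\right) = -134 - -4536 = -134 + 4536 = 4402$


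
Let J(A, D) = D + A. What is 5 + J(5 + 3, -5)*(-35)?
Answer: -100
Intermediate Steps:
J(A, D) = A + D
5 + J(5 + 3, -5)*(-35) = 5 + ((5 + 3) - 5)*(-35) = 5 + (8 - 5)*(-35) = 5 + 3*(-35) = 5 - 105 = -100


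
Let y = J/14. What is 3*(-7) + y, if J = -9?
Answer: -303/14 ≈ -21.643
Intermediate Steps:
y = -9/14 ≈ -0.64286
3*(-7) + y = 3*(-7) - 9/14 = -21 - 9/14 = -303/14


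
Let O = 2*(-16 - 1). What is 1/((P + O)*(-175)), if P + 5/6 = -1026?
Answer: 6/1113875 ≈ 5.3866e-6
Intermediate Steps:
P = -6161/6 (P = -⅚ - 1026 = -6161/6 ≈ -1026.8)
O = -34 (O = 2*(-17) = -34)
1/((P + O)*(-175)) = 1/((-6161/6 - 34)*(-175)) = 1/(-6365/6*(-175)) = 1/(1113875/6) = 6/1113875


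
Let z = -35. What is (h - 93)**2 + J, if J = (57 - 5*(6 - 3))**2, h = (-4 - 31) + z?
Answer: 28333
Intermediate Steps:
h = -70 (h = (-4 - 31) - 35 = -35 - 35 = -70)
J = 1764 (J = (57 - 5*3)**2 = (57 - 15)**2 = 42**2 = 1764)
(h - 93)**2 + J = (-70 - 93)**2 + 1764 = (-163)**2 + 1764 = 26569 + 1764 = 28333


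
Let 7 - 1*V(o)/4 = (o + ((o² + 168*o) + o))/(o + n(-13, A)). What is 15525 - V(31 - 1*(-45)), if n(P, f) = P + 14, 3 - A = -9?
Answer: 1268053/77 ≈ 16468.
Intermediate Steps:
A = 12 (A = 3 - 1*(-9) = 3 + 9 = 12)
n(P, f) = 14 + P
V(o) = 28 - 4*(o² + 170*o)/(1 + o) (V(o) = 28 - 4*(o + ((o² + 168*o) + o))/(o + (14 - 13)) = 28 - 4*(o + (o² + 169*o))/(o + 1) = 28 - 4*(o² + 170*o)/(1 + o))
15525 - V(31 - 1*(-45)) = 15525 - 4*(7 - (31 - 1*(-45))² - 163*(31 - 1*(-45)))/(1 + (31 - 1*(-45))) = 15525 - 4*(7 - (31 + 45)² - 163*(31 + 45))/(1 + (31 + 45)) = 15525 - 4*(7 - 1*76² - 163*76)/(1 + 76) = 15525 - 4*(7 - 1*5776 - 12388)/77 = 15525 - 4*(7 - 5776 - 12388)/77 = 15525 - 4*(-18157)/77 = 15525 - 1*(-72628/77) = 15525 + 72628/77 = 1268053/77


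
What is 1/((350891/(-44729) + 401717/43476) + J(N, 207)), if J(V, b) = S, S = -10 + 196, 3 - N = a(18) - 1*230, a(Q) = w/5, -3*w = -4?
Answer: 1944638004/364415731321 ≈ 0.0053363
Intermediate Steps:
w = 4/3 (w = -⅓*(-4) = 4/3 ≈ 1.3333)
a(Q) = 4/15 (a(Q) = (4/3)/5 = (4/3)*(⅕) = 4/15)
N = 3491/15 (N = 3 - (4/15 - 1*230) = 3 - (4/15 - 230) = 3 - 1*(-3446/15) = 3 + 3446/15 = 3491/15 ≈ 232.73)
S = 186
J(V, b) = 186
1/((350891/(-44729) + 401717/43476) + J(N, 207)) = 1/((350891/(-44729) + 401717/43476) + 186) = 1/((350891*(-1/44729) + 401717*(1/43476)) + 186) = 1/((-350891/44729 + 401717/43476) + 186) = 1/(2713062577/1944638004 + 186) = 1/(364415731321/1944638004) = 1944638004/364415731321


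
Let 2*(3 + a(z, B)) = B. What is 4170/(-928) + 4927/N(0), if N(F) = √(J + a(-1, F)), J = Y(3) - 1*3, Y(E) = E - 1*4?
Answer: -2085/464 - 4927*I*√7/7 ≈ -4.4935 - 1862.2*I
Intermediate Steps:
Y(E) = -4 + E (Y(E) = E - 4 = -4 + E)
a(z, B) = -3 + B/2
J = -4 (J = (-4 + 3) - 1*3 = -1 - 3 = -4)
N(F) = √(-7 + F/2) (N(F) = √(-4 + (-3 + F/2)) = √(-7 + F/2))
4170/(-928) + 4927/N(0) = 4170/(-928) + 4927/((√(-28 + 2*0)/2)) = 4170*(-1/928) + 4927/((√(-28 + 0)/2)) = -2085/464 + 4927/((√(-28)/2)) = -2085/464 + 4927/(((2*I*√7)/2)) = -2085/464 + 4927/((I*√7)) = -2085/464 + 4927*(-I*√7/7) = -2085/464 - 4927*I*√7/7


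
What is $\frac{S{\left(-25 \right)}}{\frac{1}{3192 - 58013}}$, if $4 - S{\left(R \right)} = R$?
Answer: $-1589809$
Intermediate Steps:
$S{\left(R \right)} = 4 - R$
$\frac{S{\left(-25 \right)}}{\frac{1}{3192 - 58013}} = \frac{4 - -25}{\frac{1}{3192 - 58013}} = \frac{4 + 25}{\frac{1}{-54821}} = \frac{29}{- \frac{1}{54821}} = 29 \left(-54821\right) = -1589809$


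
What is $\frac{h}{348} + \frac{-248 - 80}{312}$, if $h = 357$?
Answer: $- \frac{115}{4524} \approx -0.02542$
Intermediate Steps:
$\frac{h}{348} + \frac{-248 - 80}{312} = \frac{357}{348} + \frac{-248 - 80}{312} = 357 \cdot \frac{1}{348} - \frac{41}{39} = \frac{119}{116} - \frac{41}{39} = - \frac{115}{4524}$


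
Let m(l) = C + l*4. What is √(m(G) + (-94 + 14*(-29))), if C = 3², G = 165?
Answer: 13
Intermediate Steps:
C = 9
m(l) = 9 + 4*l (m(l) = 9 + l*4 = 9 + 4*l)
√(m(G) + (-94 + 14*(-29))) = √((9 + 4*165) + (-94 + 14*(-29))) = √((9 + 660) + (-94 - 406)) = √(669 - 500) = √169 = 13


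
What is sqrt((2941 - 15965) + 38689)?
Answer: sqrt(25665) ≈ 160.20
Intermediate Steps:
sqrt((2941 - 15965) + 38689) = sqrt(-13024 + 38689) = sqrt(25665)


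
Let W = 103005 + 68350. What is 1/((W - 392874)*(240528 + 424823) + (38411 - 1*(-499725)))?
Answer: -1/147387350033 ≈ -6.7848e-12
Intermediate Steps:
W = 171355
1/((W - 392874)*(240528 + 424823) + (38411 - 1*(-499725))) = 1/((171355 - 392874)*(240528 + 424823) + (38411 - 1*(-499725))) = 1/(-221519*665351 + (38411 + 499725)) = 1/(-147387888169 + 538136) = 1/(-147387350033) = -1/147387350033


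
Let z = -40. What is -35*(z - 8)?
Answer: 1680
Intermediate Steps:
-35*(z - 8) = -35*(-40 - 8) = -35*(-48) = 1680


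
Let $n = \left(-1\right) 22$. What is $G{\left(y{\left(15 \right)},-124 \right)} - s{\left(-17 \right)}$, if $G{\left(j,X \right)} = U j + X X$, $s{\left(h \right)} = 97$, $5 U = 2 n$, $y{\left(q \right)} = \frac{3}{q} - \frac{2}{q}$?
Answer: $\frac{1145881}{75} \approx 15278.0$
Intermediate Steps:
$n = -22$
$y{\left(q \right)} = \frac{1}{q}$
$U = - \frac{44}{5}$ ($U = \frac{2 \left(-22\right)}{5} = \frac{1}{5} \left(-44\right) = - \frac{44}{5} \approx -8.8$)
$G{\left(j,X \right)} = X^{2} - \frac{44 j}{5}$ ($G{\left(j,X \right)} = - \frac{44 j}{5} + X X = - \frac{44 j}{5} + X^{2} = X^{2} - \frac{44 j}{5}$)
$G{\left(y{\left(15 \right)},-124 \right)} - s{\left(-17 \right)} = \left(\left(-124\right)^{2} - \frac{44}{5 \cdot 15}\right) - 97 = \left(15376 - \frac{44}{75}\right) - 97 = \frac{1153156}{75} - 97 = \frac{1145881}{75}$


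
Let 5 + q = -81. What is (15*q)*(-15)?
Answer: 19350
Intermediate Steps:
q = -86 (q = -5 - 81 = -86)
(15*q)*(-15) = (15*(-86))*(-15) = -1290*(-15) = 19350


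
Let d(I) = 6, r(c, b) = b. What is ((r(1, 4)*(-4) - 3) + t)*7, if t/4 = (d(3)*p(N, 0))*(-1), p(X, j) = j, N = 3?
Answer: -133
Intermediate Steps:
t = 0 (t = 4*((6*0)*(-1)) = 4*(0*(-1)) = 4*0 = 0)
((r(1, 4)*(-4) - 3) + t)*7 = ((4*(-4) - 3) + 0)*7 = ((-16 - 3) + 0)*7 = (-19 + 0)*7 = -19*7 = -133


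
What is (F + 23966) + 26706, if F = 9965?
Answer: 60637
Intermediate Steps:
(F + 23966) + 26706 = (9965 + 23966) + 26706 = 33931 + 26706 = 60637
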